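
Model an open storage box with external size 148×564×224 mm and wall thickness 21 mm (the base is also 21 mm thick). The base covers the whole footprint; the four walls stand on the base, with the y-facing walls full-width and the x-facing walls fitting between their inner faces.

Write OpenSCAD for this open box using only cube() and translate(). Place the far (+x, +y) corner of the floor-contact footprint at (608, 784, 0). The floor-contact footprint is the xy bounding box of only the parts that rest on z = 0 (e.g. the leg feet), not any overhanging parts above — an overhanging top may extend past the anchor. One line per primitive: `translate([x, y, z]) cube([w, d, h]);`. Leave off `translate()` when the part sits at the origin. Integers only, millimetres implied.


translate([460, 220, 0]) cube([148, 564, 21]);
translate([460, 220, 21]) cube([148, 21, 203]);
translate([460, 763, 21]) cube([148, 21, 203]);
translate([460, 241, 21]) cube([21, 522, 203]);
translate([587, 241, 21]) cube([21, 522, 203]);


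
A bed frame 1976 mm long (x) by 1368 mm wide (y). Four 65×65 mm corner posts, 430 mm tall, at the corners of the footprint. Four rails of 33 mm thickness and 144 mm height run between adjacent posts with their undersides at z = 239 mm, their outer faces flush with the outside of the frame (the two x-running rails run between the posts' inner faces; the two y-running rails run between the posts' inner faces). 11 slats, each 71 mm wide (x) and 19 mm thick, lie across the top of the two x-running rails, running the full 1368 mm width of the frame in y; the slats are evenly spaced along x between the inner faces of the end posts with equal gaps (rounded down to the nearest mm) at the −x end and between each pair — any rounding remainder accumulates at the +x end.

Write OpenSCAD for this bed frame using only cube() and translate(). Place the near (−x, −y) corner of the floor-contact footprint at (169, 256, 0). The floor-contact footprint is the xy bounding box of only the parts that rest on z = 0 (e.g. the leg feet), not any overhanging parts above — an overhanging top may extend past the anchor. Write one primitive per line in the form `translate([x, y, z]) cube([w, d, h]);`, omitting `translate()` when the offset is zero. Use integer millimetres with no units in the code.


translate([169, 256, 0]) cube([65, 65, 430]);
translate([169, 1559, 0]) cube([65, 65, 430]);
translate([2080, 256, 0]) cube([65, 65, 430]);
translate([2080, 1559, 0]) cube([65, 65, 430]);
translate([234, 256, 239]) cube([1846, 33, 144]);
translate([234, 1591, 239]) cube([1846, 33, 144]);
translate([169, 321, 239]) cube([33, 1238, 144]);
translate([2112, 321, 239]) cube([33, 1238, 144]);
translate([322, 256, 383]) cube([71, 1368, 19]);
translate([481, 256, 383]) cube([71, 1368, 19]);
translate([640, 256, 383]) cube([71, 1368, 19]);
translate([799, 256, 383]) cube([71, 1368, 19]);
translate([958, 256, 383]) cube([71, 1368, 19]);
translate([1117, 256, 383]) cube([71, 1368, 19]);
translate([1276, 256, 383]) cube([71, 1368, 19]);
translate([1435, 256, 383]) cube([71, 1368, 19]);
translate([1594, 256, 383]) cube([71, 1368, 19]);
translate([1753, 256, 383]) cube([71, 1368, 19]);
translate([1912, 256, 383]) cube([71, 1368, 19]);


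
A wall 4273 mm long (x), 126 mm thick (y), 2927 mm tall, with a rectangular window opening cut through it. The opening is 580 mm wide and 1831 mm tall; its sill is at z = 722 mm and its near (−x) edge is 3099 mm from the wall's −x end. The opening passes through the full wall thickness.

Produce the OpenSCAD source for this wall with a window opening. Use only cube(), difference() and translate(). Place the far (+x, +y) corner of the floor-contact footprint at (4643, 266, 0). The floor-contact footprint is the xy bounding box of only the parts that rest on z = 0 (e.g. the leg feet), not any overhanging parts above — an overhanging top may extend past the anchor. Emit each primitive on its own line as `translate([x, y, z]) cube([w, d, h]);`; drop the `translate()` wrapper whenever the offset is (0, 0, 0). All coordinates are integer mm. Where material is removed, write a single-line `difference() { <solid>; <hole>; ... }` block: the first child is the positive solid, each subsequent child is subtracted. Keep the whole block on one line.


difference() { translate([370, 140, 0]) cube([4273, 126, 2927]); translate([3469, 140, 722]) cube([580, 126, 1831]); }


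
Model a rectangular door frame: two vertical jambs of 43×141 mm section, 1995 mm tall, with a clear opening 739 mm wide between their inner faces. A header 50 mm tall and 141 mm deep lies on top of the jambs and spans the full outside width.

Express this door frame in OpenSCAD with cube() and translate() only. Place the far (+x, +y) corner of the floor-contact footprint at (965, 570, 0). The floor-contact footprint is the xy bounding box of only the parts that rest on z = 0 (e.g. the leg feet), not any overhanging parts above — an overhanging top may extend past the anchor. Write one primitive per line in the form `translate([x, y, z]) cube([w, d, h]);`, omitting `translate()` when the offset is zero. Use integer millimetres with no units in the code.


translate([140, 429, 0]) cube([43, 141, 1995]);
translate([922, 429, 0]) cube([43, 141, 1995]);
translate([140, 429, 1995]) cube([825, 141, 50]);


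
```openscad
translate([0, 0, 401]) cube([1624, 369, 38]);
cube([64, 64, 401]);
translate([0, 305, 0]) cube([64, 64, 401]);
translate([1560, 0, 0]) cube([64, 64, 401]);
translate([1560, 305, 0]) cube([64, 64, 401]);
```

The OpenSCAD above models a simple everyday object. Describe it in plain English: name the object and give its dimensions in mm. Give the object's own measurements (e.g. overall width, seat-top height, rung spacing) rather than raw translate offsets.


A long wooden bench with a 1624 mm (x) × 369 mm (y) seat, 38 mm thick, its top surface 439 mm above the floor. Four 64 mm square legs at the seat corners, flush with the edges, run from z = 0 to the seat underside.


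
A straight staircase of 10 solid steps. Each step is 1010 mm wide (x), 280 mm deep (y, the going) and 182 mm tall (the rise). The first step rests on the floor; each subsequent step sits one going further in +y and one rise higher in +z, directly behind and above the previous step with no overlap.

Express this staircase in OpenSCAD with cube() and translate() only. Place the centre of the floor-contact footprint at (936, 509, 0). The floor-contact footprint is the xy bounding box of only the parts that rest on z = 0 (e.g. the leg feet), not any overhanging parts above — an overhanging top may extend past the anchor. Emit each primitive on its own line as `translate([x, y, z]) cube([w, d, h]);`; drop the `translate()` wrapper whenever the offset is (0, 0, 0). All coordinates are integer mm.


translate([431, 369, 0]) cube([1010, 280, 182]);
translate([431, 649, 182]) cube([1010, 280, 182]);
translate([431, 929, 364]) cube([1010, 280, 182]);
translate([431, 1209, 546]) cube([1010, 280, 182]);
translate([431, 1489, 728]) cube([1010, 280, 182]);
translate([431, 1769, 910]) cube([1010, 280, 182]);
translate([431, 2049, 1092]) cube([1010, 280, 182]);
translate([431, 2329, 1274]) cube([1010, 280, 182]);
translate([431, 2609, 1456]) cube([1010, 280, 182]);
translate([431, 2889, 1638]) cube([1010, 280, 182]);


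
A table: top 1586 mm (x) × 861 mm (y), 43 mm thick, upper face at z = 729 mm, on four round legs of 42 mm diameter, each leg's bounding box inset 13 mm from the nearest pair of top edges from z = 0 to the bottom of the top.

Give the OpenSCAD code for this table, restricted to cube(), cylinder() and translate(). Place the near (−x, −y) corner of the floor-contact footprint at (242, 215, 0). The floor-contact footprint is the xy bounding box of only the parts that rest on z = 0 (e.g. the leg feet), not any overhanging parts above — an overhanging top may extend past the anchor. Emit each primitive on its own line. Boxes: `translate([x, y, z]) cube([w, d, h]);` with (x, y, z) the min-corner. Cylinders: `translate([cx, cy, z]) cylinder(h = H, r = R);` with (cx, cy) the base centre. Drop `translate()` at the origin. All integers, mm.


translate([229, 202, 686]) cube([1586, 861, 43]);
translate([263, 236, 0]) cylinder(h = 686, r = 21);
translate([1781, 236, 0]) cylinder(h = 686, r = 21);
translate([263, 1029, 0]) cylinder(h = 686, r = 21);
translate([1781, 1029, 0]) cylinder(h = 686, r = 21);


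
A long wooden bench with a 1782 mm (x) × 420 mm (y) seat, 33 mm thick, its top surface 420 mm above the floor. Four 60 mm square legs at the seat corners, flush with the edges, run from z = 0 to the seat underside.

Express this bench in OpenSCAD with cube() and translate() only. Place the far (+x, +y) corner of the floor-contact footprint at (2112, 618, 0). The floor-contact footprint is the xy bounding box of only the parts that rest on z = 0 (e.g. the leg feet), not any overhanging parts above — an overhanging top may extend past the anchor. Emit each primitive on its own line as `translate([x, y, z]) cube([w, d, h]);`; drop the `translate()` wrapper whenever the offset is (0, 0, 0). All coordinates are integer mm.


translate([330, 198, 387]) cube([1782, 420, 33]);
translate([330, 198, 0]) cube([60, 60, 387]);
translate([330, 558, 0]) cube([60, 60, 387]);
translate([2052, 198, 0]) cube([60, 60, 387]);
translate([2052, 558, 0]) cube([60, 60, 387]);


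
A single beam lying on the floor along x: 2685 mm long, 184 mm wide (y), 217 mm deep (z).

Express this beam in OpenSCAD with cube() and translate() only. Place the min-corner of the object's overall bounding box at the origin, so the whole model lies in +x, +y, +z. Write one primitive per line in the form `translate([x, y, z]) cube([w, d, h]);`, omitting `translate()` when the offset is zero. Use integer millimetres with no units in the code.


cube([2685, 184, 217]);


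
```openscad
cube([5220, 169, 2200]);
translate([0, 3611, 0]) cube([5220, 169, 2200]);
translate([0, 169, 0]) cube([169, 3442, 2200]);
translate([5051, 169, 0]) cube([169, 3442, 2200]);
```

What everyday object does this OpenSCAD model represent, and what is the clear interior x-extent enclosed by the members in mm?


A house (or room) frame. The interior width is 4882 mm.

Four 2200 mm walls enclosing a rectangle with no floor or roof — a room or house frame. Outside width is 5220 mm and wall thickness is 169 mm, so the interior width is 5220 − 2 × 169 = 4882 mm.


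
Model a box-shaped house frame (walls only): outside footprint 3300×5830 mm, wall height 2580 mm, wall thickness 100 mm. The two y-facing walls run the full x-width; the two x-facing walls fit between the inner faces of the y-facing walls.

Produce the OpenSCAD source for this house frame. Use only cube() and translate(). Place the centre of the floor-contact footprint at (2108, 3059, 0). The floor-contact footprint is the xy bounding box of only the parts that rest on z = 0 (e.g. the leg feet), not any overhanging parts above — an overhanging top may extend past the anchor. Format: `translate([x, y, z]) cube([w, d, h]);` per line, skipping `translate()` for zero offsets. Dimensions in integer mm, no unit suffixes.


translate([458, 144, 0]) cube([3300, 100, 2580]);
translate([458, 5874, 0]) cube([3300, 100, 2580]);
translate([458, 244, 0]) cube([100, 5630, 2580]);
translate([3658, 244, 0]) cube([100, 5630, 2580]);


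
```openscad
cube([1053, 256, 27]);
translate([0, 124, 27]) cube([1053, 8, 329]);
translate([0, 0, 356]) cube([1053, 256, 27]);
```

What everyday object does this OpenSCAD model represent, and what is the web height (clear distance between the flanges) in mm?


An I-beam. The web height is 329 mm.

Two wide flanges with a thin centred web — an I-beam. Overall 383 mm minus two 27 mm flanges gives a web of 383 − 2·27 = 329 mm.


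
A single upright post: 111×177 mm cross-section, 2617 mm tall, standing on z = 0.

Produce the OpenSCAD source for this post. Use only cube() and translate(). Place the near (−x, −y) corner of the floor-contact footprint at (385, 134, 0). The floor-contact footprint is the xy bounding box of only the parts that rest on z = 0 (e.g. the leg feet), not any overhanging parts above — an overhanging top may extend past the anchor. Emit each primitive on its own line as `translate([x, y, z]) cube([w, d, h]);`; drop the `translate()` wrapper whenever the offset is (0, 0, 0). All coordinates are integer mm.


translate([385, 134, 0]) cube([111, 177, 2617]);


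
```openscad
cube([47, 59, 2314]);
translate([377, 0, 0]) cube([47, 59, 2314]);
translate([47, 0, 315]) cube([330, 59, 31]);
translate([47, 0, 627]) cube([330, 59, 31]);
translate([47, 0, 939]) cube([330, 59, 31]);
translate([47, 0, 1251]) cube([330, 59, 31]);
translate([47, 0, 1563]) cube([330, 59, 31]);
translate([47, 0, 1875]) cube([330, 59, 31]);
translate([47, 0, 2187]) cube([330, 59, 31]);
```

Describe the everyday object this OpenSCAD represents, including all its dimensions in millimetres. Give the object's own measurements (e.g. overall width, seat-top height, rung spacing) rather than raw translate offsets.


A straight ladder. Two 47×59 mm vertical rails, 2314 mm tall, stand 424 mm apart (outside-to-outside) with their front faces coplanar on the −y side. 7 rungs, each 59 mm deep and 31 mm tall, span between the inner faces of the rails, front faces flush with the rails. The lowest rung's underside is at z = 315 mm and rungs are spaced 312 mm apart (underside to underside).


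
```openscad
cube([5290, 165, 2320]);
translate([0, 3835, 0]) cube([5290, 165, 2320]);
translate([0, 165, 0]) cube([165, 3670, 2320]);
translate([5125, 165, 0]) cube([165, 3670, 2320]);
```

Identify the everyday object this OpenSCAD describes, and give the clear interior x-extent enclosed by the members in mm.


A house (or room) frame. The interior width is 4960 mm.

Four 2320 mm walls enclosing a rectangle with no floor or roof — a room or house frame. Outside width is 5290 mm and wall thickness is 165 mm, so the interior width is 5290 − 2 × 165 = 4960 mm.


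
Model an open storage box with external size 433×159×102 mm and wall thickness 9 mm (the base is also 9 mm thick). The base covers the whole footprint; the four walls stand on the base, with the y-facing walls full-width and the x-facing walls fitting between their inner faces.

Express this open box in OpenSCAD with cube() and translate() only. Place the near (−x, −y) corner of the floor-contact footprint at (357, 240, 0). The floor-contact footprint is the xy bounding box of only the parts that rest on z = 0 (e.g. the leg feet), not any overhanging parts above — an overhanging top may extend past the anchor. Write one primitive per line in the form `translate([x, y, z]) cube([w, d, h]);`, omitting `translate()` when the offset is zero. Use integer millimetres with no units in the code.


translate([357, 240, 0]) cube([433, 159, 9]);
translate([357, 240, 9]) cube([433, 9, 93]);
translate([357, 390, 9]) cube([433, 9, 93]);
translate([357, 249, 9]) cube([9, 141, 93]);
translate([781, 249, 9]) cube([9, 141, 93]);


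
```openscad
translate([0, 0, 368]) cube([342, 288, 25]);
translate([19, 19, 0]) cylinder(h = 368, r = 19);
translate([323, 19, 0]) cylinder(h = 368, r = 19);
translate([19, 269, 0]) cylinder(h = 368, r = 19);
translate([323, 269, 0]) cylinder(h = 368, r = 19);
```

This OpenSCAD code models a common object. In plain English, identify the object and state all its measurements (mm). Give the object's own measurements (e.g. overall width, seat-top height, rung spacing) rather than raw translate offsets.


A simple wooden stool: a rectangular seat 342 mm (x) by 288 mm (y), 25 mm thick, top face at z = 393 mm, on four round legs, each 38 mm in diameter. The legs rest on z = 0, each leg's axis is inset half a diameter from the nearest pair of seat edges (so the leg's bounding box is flush with the corner).


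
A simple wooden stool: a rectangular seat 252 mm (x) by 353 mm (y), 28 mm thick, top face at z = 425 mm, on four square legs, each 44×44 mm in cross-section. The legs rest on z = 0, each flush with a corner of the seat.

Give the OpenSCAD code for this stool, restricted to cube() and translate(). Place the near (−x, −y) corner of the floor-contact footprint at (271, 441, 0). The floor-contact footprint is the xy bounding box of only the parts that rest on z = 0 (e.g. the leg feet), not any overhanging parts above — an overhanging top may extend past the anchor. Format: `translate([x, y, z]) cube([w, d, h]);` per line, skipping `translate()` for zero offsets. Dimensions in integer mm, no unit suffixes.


translate([271, 441, 397]) cube([252, 353, 28]);
translate([271, 441, 0]) cube([44, 44, 397]);
translate([479, 441, 0]) cube([44, 44, 397]);
translate([271, 750, 0]) cube([44, 44, 397]);
translate([479, 750, 0]) cube([44, 44, 397]);


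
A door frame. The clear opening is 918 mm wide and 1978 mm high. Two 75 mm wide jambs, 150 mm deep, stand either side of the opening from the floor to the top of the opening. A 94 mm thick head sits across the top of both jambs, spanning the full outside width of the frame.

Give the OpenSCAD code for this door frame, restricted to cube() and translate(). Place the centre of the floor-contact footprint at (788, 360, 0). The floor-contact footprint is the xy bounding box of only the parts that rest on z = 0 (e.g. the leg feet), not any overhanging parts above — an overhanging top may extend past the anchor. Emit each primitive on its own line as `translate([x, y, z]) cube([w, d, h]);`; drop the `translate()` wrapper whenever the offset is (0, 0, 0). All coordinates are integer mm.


translate([254, 285, 0]) cube([75, 150, 1978]);
translate([1247, 285, 0]) cube([75, 150, 1978]);
translate([254, 285, 1978]) cube([1068, 150, 94]);


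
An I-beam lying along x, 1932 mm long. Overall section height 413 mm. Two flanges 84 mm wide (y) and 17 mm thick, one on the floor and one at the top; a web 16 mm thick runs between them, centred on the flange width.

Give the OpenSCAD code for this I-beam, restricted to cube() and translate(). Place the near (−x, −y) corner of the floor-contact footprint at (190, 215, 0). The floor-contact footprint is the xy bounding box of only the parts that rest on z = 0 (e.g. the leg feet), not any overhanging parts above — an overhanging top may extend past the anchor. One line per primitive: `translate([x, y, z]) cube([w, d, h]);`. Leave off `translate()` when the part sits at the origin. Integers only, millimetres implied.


translate([190, 215, 0]) cube([1932, 84, 17]);
translate([190, 249, 17]) cube([1932, 16, 379]);
translate([190, 215, 396]) cube([1932, 84, 17]);


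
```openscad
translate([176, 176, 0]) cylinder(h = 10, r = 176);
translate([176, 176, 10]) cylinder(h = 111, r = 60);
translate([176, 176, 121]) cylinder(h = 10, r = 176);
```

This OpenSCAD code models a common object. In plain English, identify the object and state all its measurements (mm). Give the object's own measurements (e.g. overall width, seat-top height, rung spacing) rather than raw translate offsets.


A spool: two coaxial disc flanges of radius 176 mm and thickness 10 mm, joined by a core cylinder of radius 60 mm and height 111 mm. The lower flange rests on z = 0 and the three cylinders share a vertical axis.


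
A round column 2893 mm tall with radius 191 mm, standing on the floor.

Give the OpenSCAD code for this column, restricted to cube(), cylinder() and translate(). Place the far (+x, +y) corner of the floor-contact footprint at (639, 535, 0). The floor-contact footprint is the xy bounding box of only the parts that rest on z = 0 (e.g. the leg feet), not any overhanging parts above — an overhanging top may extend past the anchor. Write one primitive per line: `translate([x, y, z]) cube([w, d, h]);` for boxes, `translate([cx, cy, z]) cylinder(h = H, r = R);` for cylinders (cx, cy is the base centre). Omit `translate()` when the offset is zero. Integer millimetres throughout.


translate([448, 344, 0]) cylinder(h = 2893, r = 191);


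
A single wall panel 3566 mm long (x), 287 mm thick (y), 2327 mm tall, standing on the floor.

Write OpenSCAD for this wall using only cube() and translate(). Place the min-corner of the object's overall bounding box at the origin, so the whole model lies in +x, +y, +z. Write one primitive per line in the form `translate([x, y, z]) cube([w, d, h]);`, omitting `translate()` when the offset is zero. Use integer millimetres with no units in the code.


cube([3566, 287, 2327]);


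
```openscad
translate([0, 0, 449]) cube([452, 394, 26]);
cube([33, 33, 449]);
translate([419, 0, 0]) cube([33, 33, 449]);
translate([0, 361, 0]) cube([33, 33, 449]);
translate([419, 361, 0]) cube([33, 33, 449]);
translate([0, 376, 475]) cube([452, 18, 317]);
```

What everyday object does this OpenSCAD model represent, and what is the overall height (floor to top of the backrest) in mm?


A chair. The overall height is 792 mm.

A slab on four corner posts with a tall panel at the back — a chair. The seat slab sits at z = 449 with thickness 26, and the 317 mm backrest starts at the seat top, so the overall height is 449 + 26 + 317 = 792 mm.


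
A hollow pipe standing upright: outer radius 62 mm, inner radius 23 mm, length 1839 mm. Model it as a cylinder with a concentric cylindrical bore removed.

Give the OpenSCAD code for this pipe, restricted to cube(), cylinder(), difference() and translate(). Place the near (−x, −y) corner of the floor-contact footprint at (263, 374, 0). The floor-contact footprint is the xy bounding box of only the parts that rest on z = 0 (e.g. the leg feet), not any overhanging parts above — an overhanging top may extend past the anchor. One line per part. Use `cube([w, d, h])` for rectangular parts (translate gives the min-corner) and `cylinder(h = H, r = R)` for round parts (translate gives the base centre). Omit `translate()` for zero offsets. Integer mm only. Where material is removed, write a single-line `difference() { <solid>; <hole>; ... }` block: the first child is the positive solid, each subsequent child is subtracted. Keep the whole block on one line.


difference() { translate([325, 436, 0]) cylinder(h = 1839, r = 62); translate([325, 436, 0]) cylinder(h = 1839, r = 23); }


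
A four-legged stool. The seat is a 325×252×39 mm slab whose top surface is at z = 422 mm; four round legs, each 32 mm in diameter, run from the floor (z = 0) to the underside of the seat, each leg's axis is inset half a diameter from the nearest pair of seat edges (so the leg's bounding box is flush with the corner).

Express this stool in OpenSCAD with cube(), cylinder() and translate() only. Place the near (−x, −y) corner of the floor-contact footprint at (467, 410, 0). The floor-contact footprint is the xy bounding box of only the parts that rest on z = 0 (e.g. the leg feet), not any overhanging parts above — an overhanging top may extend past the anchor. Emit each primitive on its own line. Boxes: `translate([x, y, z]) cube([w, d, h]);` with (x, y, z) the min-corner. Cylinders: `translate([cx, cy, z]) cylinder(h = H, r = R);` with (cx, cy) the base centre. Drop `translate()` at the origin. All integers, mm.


translate([467, 410, 383]) cube([325, 252, 39]);
translate([483, 426, 0]) cylinder(h = 383, r = 16);
translate([776, 426, 0]) cylinder(h = 383, r = 16);
translate([483, 646, 0]) cylinder(h = 383, r = 16);
translate([776, 646, 0]) cylinder(h = 383, r = 16);


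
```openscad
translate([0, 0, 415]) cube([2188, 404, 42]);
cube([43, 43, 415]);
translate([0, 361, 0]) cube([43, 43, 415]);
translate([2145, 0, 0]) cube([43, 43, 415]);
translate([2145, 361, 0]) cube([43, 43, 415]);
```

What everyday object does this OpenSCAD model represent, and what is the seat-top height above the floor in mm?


A bench. The seat-top height is 457 mm.

A long slab on four corner posts — a bench. The slab sits at z = 415 with thickness 42, so the top is 415 + 42 = 457 mm.


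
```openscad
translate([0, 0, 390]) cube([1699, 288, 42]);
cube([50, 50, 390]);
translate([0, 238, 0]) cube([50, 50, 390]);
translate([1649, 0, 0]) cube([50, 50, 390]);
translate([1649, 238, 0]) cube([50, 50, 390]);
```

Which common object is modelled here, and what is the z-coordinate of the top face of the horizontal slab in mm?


A bench. The seat-top height is 432 mm.

A long slab on four corner posts — a bench. The slab sits at z = 390 with thickness 42, so the top is 390 + 42 = 432 mm.


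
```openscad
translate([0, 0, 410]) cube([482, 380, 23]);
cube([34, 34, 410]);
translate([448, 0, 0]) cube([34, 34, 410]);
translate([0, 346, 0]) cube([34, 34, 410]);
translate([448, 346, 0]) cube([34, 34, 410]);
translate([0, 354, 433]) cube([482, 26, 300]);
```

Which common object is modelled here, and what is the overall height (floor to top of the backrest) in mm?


A chair. The overall height is 733 mm.

A slab on four corner posts with a tall panel at the back — a chair. The seat slab sits at z = 410 with thickness 23, and the 300 mm backrest starts at the seat top, so the overall height is 410 + 23 + 300 = 733 mm.


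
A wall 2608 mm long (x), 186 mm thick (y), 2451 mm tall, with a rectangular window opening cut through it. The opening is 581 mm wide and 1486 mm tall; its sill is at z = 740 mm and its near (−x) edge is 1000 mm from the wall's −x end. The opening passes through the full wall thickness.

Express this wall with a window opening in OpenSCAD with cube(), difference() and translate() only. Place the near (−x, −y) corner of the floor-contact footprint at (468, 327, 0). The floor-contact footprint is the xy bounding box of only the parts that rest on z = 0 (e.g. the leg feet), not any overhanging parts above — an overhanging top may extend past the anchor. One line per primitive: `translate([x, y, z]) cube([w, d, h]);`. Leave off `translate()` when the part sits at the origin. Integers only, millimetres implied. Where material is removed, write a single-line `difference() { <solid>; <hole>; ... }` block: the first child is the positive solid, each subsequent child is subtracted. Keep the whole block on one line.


difference() { translate([468, 327, 0]) cube([2608, 186, 2451]); translate([1468, 327, 740]) cube([581, 186, 1486]); }


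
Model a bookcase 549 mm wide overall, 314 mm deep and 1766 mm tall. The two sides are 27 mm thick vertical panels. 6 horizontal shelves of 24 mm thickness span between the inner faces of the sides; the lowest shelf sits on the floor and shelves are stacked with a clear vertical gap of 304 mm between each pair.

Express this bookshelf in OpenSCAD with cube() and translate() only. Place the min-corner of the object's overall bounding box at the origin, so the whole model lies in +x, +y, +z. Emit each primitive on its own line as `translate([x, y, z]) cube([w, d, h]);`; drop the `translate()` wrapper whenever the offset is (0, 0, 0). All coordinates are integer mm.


cube([27, 314, 1766]);
translate([522, 0, 0]) cube([27, 314, 1766]);
translate([27, 0, 0]) cube([495, 314, 24]);
translate([27, 0, 328]) cube([495, 314, 24]);
translate([27, 0, 656]) cube([495, 314, 24]);
translate([27, 0, 984]) cube([495, 314, 24]);
translate([27, 0, 1312]) cube([495, 314, 24]);
translate([27, 0, 1640]) cube([495, 314, 24]);


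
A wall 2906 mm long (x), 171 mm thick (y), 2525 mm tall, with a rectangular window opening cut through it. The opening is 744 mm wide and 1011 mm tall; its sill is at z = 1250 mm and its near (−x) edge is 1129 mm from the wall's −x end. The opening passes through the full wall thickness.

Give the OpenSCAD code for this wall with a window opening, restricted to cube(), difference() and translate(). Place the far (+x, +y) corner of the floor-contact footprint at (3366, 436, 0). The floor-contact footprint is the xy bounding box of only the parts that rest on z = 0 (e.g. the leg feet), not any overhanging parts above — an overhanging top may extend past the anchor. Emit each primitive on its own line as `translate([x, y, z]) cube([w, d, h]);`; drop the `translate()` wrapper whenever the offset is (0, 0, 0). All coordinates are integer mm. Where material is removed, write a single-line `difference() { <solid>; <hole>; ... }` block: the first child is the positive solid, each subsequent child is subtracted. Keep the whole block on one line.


difference() { translate([460, 265, 0]) cube([2906, 171, 2525]); translate([1589, 265, 1250]) cube([744, 171, 1011]); }


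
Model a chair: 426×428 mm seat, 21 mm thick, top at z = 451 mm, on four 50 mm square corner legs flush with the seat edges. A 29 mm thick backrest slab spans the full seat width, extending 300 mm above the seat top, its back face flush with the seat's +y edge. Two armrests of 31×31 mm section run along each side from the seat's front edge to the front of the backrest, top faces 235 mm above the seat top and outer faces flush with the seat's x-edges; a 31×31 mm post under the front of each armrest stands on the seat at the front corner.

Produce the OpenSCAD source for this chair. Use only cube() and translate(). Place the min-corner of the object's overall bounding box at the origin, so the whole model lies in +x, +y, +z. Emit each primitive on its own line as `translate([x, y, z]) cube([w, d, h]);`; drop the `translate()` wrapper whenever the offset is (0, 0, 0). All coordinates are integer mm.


translate([0, 0, 430]) cube([426, 428, 21]);
cube([50, 50, 430]);
translate([376, 0, 0]) cube([50, 50, 430]);
translate([0, 378, 0]) cube([50, 50, 430]);
translate([376, 378, 0]) cube([50, 50, 430]);
translate([0, 399, 451]) cube([426, 29, 300]);
translate([0, 0, 655]) cube([31, 399, 31]);
translate([395, 0, 655]) cube([31, 399, 31]);
translate([0, 0, 451]) cube([31, 31, 204]);
translate([395, 0, 451]) cube([31, 31, 204]);


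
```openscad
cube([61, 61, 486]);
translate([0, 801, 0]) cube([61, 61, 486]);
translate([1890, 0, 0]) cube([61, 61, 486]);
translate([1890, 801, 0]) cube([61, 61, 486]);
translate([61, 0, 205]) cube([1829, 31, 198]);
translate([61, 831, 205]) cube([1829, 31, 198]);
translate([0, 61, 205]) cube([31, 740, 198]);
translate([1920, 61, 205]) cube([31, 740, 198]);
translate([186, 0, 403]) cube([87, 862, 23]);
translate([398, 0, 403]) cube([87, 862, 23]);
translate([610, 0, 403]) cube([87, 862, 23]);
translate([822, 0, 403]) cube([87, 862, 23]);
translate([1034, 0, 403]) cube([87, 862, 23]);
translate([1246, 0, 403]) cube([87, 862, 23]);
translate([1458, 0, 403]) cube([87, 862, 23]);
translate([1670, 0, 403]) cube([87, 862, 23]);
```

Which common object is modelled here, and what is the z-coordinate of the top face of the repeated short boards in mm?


A bed frame. The slat-top height is 426 mm.

Four posts, four rails, and a row of slats — a bed frame. Slats sit on the rails at z = 205 + 198 = 403; with slat thickness 23, the top is 426 mm.


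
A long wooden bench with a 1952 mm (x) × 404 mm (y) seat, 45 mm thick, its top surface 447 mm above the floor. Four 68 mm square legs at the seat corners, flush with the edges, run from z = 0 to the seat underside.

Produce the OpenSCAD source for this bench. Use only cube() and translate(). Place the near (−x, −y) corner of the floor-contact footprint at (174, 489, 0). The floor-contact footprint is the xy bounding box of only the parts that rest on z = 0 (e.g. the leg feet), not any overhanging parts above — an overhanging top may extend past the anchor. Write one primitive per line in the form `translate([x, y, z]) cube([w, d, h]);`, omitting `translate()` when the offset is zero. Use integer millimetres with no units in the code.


translate([174, 489, 402]) cube([1952, 404, 45]);
translate([174, 489, 0]) cube([68, 68, 402]);
translate([174, 825, 0]) cube([68, 68, 402]);
translate([2058, 489, 0]) cube([68, 68, 402]);
translate([2058, 825, 0]) cube([68, 68, 402]);


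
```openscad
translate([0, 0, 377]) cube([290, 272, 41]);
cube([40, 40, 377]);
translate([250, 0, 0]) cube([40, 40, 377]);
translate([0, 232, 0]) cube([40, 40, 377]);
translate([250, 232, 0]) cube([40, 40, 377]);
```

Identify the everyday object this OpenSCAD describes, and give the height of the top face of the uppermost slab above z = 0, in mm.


A stool. The seat height is 418 mm.

A 290×272×41 slab at z = 377 on four corner posts — a stool. The seat top is 377 + 41 = 418 mm.


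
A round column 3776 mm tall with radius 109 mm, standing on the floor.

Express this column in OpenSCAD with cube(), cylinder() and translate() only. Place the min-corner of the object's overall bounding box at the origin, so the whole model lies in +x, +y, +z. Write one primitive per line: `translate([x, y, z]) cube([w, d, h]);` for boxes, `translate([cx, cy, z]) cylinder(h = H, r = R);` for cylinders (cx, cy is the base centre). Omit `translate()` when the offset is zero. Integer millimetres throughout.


translate([109, 109, 0]) cylinder(h = 3776, r = 109);


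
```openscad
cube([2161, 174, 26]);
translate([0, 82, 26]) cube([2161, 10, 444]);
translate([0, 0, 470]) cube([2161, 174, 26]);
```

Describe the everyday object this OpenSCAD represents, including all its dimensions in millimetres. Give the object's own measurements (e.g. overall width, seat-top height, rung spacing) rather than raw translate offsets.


An I-beam lying along x, 2161 mm long. Overall section height 496 mm. Two flanges 174 mm wide (y) and 26 mm thick, one on the floor and one at the top; a web 10 mm thick runs between them, centred on the flange width.


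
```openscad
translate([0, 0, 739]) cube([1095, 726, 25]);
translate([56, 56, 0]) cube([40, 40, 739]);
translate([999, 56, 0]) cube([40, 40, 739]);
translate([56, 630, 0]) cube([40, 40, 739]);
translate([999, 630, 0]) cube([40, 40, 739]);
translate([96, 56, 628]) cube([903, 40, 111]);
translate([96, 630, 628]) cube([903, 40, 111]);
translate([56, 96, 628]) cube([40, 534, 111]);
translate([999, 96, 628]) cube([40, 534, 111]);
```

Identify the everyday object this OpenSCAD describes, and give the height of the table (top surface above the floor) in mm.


A table. The table height is 764 mm.

A 1095×726×25 slab sits at z = 739 on four 40 mm square posts — a table. The top surface is at 739 + 25 = 764 mm.


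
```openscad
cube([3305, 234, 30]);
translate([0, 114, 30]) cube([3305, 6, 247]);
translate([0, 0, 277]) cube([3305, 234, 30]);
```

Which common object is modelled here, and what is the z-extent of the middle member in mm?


An I-beam. The web height is 247 mm.

Two wide flanges with a thin centred web — an I-beam. Overall 307 mm minus two 30 mm flanges gives a web of 307 − 2·30 = 247 mm.


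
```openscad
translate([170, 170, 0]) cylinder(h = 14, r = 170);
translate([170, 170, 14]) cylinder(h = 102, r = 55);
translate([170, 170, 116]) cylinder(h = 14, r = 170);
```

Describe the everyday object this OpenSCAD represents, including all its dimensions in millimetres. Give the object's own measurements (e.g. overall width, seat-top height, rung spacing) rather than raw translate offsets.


A spool: two coaxial disc flanges of radius 170 mm and thickness 14 mm, joined by a core cylinder of radius 55 mm and height 102 mm. The lower flange rests on z = 0 and the three cylinders share a vertical axis.


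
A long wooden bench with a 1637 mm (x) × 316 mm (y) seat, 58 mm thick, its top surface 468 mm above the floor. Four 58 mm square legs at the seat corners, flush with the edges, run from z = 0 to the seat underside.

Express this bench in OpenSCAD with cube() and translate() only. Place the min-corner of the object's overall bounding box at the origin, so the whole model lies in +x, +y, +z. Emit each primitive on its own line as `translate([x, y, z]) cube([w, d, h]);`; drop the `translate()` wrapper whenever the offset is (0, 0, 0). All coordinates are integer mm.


translate([0, 0, 410]) cube([1637, 316, 58]);
cube([58, 58, 410]);
translate([0, 258, 0]) cube([58, 58, 410]);
translate([1579, 0, 0]) cube([58, 58, 410]);
translate([1579, 258, 0]) cube([58, 58, 410]);


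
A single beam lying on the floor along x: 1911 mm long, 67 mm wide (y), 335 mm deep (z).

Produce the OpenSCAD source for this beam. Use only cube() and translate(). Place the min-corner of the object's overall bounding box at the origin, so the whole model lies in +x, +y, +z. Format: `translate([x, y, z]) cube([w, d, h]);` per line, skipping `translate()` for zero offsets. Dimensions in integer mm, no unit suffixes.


cube([1911, 67, 335]);


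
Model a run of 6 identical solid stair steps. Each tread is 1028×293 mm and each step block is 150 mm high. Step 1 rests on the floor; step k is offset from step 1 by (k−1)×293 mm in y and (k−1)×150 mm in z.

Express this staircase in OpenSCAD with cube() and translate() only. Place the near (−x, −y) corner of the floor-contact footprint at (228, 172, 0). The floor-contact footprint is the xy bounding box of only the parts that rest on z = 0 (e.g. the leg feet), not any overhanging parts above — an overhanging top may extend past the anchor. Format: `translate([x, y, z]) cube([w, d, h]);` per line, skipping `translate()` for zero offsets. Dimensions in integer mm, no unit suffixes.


translate([228, 172, 0]) cube([1028, 293, 150]);
translate([228, 465, 150]) cube([1028, 293, 150]);
translate([228, 758, 300]) cube([1028, 293, 150]);
translate([228, 1051, 450]) cube([1028, 293, 150]);
translate([228, 1344, 600]) cube([1028, 293, 150]);
translate([228, 1637, 750]) cube([1028, 293, 150]);


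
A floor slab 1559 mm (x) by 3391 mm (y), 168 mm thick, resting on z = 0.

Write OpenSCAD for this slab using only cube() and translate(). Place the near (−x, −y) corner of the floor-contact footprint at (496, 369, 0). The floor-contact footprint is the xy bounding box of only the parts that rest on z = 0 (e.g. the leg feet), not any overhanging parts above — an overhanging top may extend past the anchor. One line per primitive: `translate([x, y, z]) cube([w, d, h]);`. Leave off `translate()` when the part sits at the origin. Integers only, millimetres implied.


translate([496, 369, 0]) cube([1559, 3391, 168]);


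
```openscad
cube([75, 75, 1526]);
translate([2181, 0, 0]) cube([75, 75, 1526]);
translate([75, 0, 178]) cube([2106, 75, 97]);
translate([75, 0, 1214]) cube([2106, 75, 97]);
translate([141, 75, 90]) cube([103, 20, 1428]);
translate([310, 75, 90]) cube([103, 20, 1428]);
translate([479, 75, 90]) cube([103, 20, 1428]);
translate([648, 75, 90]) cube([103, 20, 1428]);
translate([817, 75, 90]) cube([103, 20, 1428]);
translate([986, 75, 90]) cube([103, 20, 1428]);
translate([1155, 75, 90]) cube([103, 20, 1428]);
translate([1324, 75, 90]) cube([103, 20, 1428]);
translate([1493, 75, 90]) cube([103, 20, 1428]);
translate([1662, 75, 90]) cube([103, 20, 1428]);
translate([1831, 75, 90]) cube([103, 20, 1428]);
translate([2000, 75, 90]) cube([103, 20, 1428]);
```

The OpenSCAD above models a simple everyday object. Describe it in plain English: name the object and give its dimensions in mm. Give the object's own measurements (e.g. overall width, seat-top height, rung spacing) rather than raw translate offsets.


A fence section. Two 75×75 mm posts, 1526 mm tall, stand on the floor with a clear span of 2106 mm between their inner faces. Two horizontal rails of 75×97 mm section span the gap between the posts with their undersides at z = 178 mm and z = 1214 mm, flush with the posts' −y face. 12 pickets, each 103 mm wide, 20 mm thick and 1428 mm tall, are fixed to the +y face of the rails with their bottoms at z = 90 mm, spaced across the span with a 66 mm gap after the −x post and between neighbouring pickets, with 78 mm left before the +x post.


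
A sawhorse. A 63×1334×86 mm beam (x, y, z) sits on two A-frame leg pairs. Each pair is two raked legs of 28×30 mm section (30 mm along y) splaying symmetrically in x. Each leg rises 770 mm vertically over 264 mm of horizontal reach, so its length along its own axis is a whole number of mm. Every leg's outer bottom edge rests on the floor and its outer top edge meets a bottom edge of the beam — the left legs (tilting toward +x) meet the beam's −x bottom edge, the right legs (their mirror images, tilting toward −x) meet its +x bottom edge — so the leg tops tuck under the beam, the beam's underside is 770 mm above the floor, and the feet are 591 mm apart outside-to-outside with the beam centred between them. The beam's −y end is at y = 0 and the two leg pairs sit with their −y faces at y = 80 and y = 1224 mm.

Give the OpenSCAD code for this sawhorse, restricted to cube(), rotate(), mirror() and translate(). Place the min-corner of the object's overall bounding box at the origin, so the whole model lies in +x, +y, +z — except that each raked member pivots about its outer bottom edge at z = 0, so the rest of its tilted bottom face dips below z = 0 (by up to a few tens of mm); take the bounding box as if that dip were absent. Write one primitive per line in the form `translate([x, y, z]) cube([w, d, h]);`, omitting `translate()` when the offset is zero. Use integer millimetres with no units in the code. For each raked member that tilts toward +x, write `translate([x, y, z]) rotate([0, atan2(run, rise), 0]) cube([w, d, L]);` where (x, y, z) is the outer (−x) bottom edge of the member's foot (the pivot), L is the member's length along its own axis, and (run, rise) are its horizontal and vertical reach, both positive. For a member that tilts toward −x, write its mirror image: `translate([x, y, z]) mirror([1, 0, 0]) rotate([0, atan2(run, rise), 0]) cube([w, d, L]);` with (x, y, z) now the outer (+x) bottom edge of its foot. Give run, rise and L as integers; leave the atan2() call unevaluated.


translate([264, 0, 770]) cube([63, 1334, 86]);
translate([0, 80, 0]) rotate([0, atan2(264, 770), 0]) cube([28, 30, 814]);
translate([591, 80, 0]) mirror([1, 0, 0]) rotate([0, atan2(264, 770), 0]) cube([28, 30, 814]);
translate([0, 1224, 0]) rotate([0, atan2(264, 770), 0]) cube([28, 30, 814]);
translate([591, 1224, 0]) mirror([1, 0, 0]) rotate([0, atan2(264, 770), 0]) cube([28, 30, 814]);
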